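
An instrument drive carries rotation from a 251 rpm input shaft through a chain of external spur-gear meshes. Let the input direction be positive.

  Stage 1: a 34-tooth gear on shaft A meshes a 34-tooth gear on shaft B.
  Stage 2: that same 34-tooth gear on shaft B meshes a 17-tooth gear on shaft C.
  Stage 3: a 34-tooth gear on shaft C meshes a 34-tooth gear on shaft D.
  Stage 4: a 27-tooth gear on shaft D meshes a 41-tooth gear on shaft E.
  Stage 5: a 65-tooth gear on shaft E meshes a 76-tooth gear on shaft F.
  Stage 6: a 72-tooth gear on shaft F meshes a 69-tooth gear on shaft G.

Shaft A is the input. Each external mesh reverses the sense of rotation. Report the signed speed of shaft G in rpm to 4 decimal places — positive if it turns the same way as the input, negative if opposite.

Stage 1 [34T→34T]: ω = 251.0000×34/34 = 251.0000 rpm, dir flips to −; running = −251.0000
Stage 2 [34T→17T]: ω = 251.0000×34/17 = 502.0000 rpm, dir flips to +; running = +502.0000
Stage 3 [34T→34T]: ω = 502.0000×34/34 = 502.0000 rpm, dir flips to −; running = −502.0000
Stage 4 [27T→41T]: ω = 502.0000×27/41 = 330.5854 rpm, dir flips to +; running = +330.5854
Stage 5 [65T→76T]: ω = 330.5854×65/76 = 282.7375 rpm, dir flips to −; running = −282.7375
Stage 6 [72T→69T]: ω = 282.7375×72/69 = 295.0304 rpm, dir flips to +; running = +295.0304

+295.0304 rpm (same as input, |ω| = 295.0304 rpm)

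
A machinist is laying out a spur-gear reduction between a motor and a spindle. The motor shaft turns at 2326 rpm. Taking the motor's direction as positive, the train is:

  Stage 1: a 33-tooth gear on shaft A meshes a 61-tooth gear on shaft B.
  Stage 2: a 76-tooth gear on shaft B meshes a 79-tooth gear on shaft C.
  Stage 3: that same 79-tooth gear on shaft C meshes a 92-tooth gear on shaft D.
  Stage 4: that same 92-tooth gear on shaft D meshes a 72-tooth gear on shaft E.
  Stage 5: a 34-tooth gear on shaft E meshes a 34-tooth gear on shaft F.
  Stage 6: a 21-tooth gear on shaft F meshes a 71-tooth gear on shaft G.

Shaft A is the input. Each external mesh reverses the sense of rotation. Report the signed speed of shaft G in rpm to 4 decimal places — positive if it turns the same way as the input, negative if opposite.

Stage 1 [33T→61T]: ω = 2326.0000×33/61 = 1258.3279 rpm, dir flips to −; running = −1258.3279
Stage 2 [76T→79T]: ω = 1258.3279×76/79 = 1210.5433 rpm, dir flips to +; running = +1210.5433
Stage 3 [79T→92T]: ω = 1210.5433×79/92 = 1039.4882 rpm, dir flips to −; running = −1039.4882
Stage 4 [92T→72T]: ω = 1039.4882×92/72 = 1328.2350 rpm, dir flips to +; running = +1328.2350
Stage 5 [34T→34T]: ω = 1328.2350×34/34 = 1328.2350 rpm, dir flips to −; running = −1328.2350
Stage 6 [21T→71T]: ω = 1328.2350×21/71 = 392.8582 rpm, dir flips to +; running = +392.8582

+392.8582 rpm (same as input, |ω| = 392.8582 rpm)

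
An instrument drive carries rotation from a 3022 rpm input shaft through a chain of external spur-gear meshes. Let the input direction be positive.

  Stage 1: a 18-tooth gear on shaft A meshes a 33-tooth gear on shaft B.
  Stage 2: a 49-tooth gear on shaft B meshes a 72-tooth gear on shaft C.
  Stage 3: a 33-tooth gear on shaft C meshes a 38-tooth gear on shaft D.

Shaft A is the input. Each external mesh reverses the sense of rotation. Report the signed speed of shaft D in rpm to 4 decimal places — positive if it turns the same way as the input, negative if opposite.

-974.1974 rpm (opposite to input, |ω| = 974.1974 rpm)

Stage 1 [18T→33T]: ω = 3022.0000×18/33 = 1648.3636 rpm, dir flips to −; running = −1648.3636
Stage 2 [49T→72T]: ω = 1648.3636×49/72 = 1121.8030 rpm, dir flips to +; running = +1121.8030
Stage 3 [33T→38T]: ω = 1121.8030×33/38 = 974.1974 rpm, dir flips to −; running = −974.1974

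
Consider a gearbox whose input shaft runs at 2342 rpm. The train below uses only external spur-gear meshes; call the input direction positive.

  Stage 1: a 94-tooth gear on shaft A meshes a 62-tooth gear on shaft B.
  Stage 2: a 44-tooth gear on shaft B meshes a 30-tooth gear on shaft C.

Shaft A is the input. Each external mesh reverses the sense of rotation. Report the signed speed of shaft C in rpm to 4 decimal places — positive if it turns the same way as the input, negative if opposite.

+5207.8022 rpm (same as input, |ω| = 5207.8022 rpm)

Stage 1 [94T→62T]: ω = 2342.0000×94/62 = 3550.7742 rpm, dir flips to −; running = −3550.7742
Stage 2 [44T→30T]: ω = 3550.7742×44/30 = 5207.8022 rpm, dir flips to +; running = +5207.8022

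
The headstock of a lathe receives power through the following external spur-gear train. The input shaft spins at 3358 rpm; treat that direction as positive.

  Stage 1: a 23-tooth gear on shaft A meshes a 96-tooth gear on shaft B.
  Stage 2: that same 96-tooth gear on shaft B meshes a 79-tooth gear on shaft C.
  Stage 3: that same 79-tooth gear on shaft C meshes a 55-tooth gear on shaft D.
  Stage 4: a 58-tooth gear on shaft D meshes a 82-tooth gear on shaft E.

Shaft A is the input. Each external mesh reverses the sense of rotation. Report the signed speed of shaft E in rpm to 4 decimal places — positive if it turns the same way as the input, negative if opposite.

Stage 1 [23T→96T]: ω = 3358.0000×23/96 = 804.5208 rpm, dir flips to −; running = −804.5208
Stage 2 [96T→79T]: ω = 804.5208×96/79 = 977.6456 rpm, dir flips to +; running = +977.6456
Stage 3 [79T→55T]: ω = 977.6456×79/55 = 1404.2545 rpm, dir flips to −; running = −1404.2545
Stage 4 [58T→82T]: ω = 1404.2545×58/82 = 993.2532 rpm, dir flips to +; running = +993.2532

+993.2532 rpm (same as input, |ω| = 993.2532 rpm)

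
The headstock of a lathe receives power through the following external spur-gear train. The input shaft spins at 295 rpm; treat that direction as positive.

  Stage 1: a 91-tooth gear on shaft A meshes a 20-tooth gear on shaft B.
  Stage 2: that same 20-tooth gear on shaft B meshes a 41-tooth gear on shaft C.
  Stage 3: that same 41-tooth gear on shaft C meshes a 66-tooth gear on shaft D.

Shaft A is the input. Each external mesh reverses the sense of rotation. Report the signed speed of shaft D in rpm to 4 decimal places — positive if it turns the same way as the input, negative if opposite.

-406.7424 rpm (opposite to input, |ω| = 406.7424 rpm)

Stage 1 [91T→20T]: ω = 295.0000×91/20 = 1342.2500 rpm, dir flips to −; running = −1342.2500
Stage 2 [20T→41T]: ω = 1342.2500×20/41 = 654.7561 rpm, dir flips to +; running = +654.7561
Stage 3 [41T→66T]: ω = 654.7561×41/66 = 406.7424 rpm, dir flips to −; running = −406.7424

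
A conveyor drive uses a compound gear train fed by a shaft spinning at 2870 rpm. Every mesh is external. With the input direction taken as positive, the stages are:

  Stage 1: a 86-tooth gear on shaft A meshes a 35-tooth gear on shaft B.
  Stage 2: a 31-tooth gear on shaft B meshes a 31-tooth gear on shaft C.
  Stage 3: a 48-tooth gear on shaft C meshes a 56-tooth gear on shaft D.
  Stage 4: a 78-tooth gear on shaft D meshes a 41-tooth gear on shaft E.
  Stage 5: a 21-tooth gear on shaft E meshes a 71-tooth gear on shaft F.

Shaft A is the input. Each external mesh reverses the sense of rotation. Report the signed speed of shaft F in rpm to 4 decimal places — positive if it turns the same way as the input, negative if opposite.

-3401.2394 rpm (opposite to input, |ω| = 3401.2394 rpm)

Stage 1 [86T→35T]: ω = 2870.0000×86/35 = 7052.0000 rpm, dir flips to −; running = −7052.0000
Stage 2 [31T→31T]: ω = 7052.0000×31/31 = 7052.0000 rpm, dir flips to +; running = +7052.0000
Stage 3 [48T→56T]: ω = 7052.0000×48/56 = 6044.5714 rpm, dir flips to −; running = −6044.5714
Stage 4 [78T→41T]: ω = 6044.5714×78/41 = 11499.4286 rpm, dir flips to +; running = +11499.4286
Stage 5 [21T→71T]: ω = 11499.4286×21/71 = 3401.2394 rpm, dir flips to −; running = −3401.2394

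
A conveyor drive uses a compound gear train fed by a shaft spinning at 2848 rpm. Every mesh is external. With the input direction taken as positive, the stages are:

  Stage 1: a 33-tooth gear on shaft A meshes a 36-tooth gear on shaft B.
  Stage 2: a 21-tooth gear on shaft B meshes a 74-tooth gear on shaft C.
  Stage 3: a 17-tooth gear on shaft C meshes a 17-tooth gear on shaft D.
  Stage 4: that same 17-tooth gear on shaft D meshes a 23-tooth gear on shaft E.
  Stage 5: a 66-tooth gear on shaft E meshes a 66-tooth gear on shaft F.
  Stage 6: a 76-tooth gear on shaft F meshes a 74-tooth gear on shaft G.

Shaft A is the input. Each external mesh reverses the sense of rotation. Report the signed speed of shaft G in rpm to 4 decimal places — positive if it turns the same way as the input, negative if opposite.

+562.3957 rpm (same as input, |ω| = 562.3957 rpm)

Stage 1 [33T→36T]: ω = 2848.0000×33/36 = 2610.6667 rpm, dir flips to −; running = −2610.6667
Stage 2 [21T→74T]: ω = 2610.6667×21/74 = 740.8649 rpm, dir flips to +; running = +740.8649
Stage 3 [17T→17T]: ω = 740.8649×17/17 = 740.8649 rpm, dir flips to −; running = −740.8649
Stage 4 [17T→23T]: ω = 740.8649×17/23 = 547.5958 rpm, dir flips to +; running = +547.5958
Stage 5 [66T→66T]: ω = 547.5958×66/66 = 547.5958 rpm, dir flips to −; running = −547.5958
Stage 6 [76T→74T]: ω = 547.5958×76/74 = 562.3957 rpm, dir flips to +; running = +562.3957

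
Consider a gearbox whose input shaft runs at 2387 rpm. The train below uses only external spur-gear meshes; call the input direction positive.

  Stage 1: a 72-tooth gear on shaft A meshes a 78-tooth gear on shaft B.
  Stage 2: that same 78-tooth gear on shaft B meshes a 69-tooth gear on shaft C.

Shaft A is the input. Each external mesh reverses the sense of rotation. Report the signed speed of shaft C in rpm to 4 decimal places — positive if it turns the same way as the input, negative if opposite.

+2490.7826 rpm (same as input, |ω| = 2490.7826 rpm)

Stage 1 [72T→78T]: ω = 2387.0000×72/78 = 2203.3846 rpm, dir flips to −; running = −2203.3846
Stage 2 [78T→69T]: ω = 2203.3846×78/69 = 2490.7826 rpm, dir flips to +; running = +2490.7826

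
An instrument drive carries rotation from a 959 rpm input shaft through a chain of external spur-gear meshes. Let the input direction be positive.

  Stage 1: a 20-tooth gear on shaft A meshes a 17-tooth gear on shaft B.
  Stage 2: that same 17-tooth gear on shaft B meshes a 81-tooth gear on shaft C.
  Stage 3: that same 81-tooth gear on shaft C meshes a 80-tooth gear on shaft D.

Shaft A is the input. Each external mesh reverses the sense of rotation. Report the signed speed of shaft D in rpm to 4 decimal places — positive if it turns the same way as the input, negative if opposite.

-239.7500 rpm (opposite to input, |ω| = 239.7500 rpm)

Stage 1 [20T→17T]: ω = 959.0000×20/17 = 1128.2353 rpm, dir flips to −; running = −1128.2353
Stage 2 [17T→81T]: ω = 1128.2353×17/81 = 236.7901 rpm, dir flips to +; running = +236.7901
Stage 3 [81T→80T]: ω = 236.7901×81/80 = 239.7500 rpm, dir flips to −; running = −239.7500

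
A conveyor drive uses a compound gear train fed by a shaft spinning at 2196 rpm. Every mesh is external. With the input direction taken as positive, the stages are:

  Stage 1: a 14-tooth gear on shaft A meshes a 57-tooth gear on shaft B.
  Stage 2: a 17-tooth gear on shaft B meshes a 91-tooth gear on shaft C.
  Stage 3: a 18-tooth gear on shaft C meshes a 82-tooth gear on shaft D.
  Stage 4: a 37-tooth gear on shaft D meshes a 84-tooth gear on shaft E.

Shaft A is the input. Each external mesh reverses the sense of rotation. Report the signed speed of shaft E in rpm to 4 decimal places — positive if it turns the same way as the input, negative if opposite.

+9.7426 rpm (same as input, |ω| = 9.7426 rpm)

Stage 1 [14T→57T]: ω = 2196.0000×14/57 = 539.3684 rpm, dir flips to −; running = −539.3684
Stage 2 [17T→91T]: ω = 539.3684×17/91 = 100.7611 rpm, dir flips to +; running = +100.7611
Stage 3 [18T→82T]: ω = 100.7611×18/82 = 22.1183 rpm, dir flips to −; running = −22.1183
Stage 4 [37T→84T]: ω = 22.1183×37/84 = 9.7426 rpm, dir flips to +; running = +9.7426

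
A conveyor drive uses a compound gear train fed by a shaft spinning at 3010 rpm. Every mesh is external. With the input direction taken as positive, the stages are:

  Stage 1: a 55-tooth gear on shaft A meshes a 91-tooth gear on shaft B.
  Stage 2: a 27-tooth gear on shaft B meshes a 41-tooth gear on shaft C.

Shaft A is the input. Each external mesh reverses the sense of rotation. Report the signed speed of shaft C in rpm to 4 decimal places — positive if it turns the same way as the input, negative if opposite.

+1198.0300 rpm (same as input, |ω| = 1198.0300 rpm)

Stage 1 [55T→91T]: ω = 3010.0000×55/91 = 1819.2308 rpm, dir flips to −; running = −1819.2308
Stage 2 [27T→41T]: ω = 1819.2308×27/41 = 1198.0300 rpm, dir flips to +; running = +1198.0300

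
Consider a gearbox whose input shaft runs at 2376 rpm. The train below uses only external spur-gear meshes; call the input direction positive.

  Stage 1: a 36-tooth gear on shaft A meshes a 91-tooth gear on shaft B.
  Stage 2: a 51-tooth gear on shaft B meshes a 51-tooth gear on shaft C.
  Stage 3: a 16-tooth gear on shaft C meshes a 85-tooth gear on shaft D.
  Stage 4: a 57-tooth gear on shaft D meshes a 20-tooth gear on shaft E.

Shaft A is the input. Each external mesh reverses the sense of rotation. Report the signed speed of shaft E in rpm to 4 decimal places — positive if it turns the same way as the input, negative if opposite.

Stage 1 [36T→91T]: ω = 2376.0000×36/91 = 939.9560 rpm, dir flips to −; running = −939.9560
Stage 2 [51T→51T]: ω = 939.9560×51/51 = 939.9560 rpm, dir flips to +; running = +939.9560
Stage 3 [16T→85T]: ω = 939.9560×16/85 = 176.9329 rpm, dir flips to −; running = −176.9329
Stage 4 [57T→20T]: ω = 176.9329×57/20 = 504.2588 rpm, dir flips to +; running = +504.2588

+504.2588 rpm (same as input, |ω| = 504.2588 rpm)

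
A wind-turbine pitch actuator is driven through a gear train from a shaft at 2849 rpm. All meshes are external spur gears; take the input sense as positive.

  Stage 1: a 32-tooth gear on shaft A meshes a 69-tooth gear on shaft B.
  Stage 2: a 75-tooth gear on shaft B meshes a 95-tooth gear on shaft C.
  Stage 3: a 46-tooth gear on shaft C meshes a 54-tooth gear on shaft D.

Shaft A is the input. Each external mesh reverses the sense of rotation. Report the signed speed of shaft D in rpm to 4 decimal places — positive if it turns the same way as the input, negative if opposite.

-888.5770 rpm (opposite to input, |ω| = 888.5770 rpm)

Stage 1 [32T→69T]: ω = 2849.0000×32/69 = 1321.2754 rpm, dir flips to −; running = −1321.2754
Stage 2 [75T→95T]: ω = 1321.2754×75/95 = 1043.1121 rpm, dir flips to +; running = +1043.1121
Stage 3 [46T→54T]: ω = 1043.1121×46/54 = 888.5770 rpm, dir flips to −; running = −888.5770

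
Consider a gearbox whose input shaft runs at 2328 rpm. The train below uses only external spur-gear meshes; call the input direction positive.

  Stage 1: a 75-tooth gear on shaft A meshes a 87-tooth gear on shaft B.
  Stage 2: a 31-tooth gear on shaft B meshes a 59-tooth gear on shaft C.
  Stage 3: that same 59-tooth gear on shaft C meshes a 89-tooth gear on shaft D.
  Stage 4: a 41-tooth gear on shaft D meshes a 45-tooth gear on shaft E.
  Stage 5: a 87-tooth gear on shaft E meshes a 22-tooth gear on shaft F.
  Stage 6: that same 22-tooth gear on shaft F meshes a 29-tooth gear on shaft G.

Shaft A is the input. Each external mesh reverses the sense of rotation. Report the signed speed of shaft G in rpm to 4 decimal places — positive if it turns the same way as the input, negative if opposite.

+1910.6858 rpm (same as input, |ω| = 1910.6858 rpm)

Stage 1 [75T→87T]: ω = 2328.0000×75/87 = 2006.8966 rpm, dir flips to −; running = −2006.8966
Stage 2 [31T→59T]: ω = 2006.8966×31/59 = 1054.4711 rpm, dir flips to +; running = +1054.4711
Stage 3 [59T→89T]: ω = 1054.4711×59/89 = 699.0314 rpm, dir flips to −; running = −699.0314
Stage 4 [41T→45T]: ω = 699.0314×41/45 = 636.8953 rpm, dir flips to +; running = +636.8953
Stage 5 [87T→22T]: ω = 636.8953×87/22 = 2518.6313 rpm, dir flips to −; running = −2518.6313
Stage 6 [22T→29T]: ω = 2518.6313×22/29 = 1910.6858 rpm, dir flips to +; running = +1910.6858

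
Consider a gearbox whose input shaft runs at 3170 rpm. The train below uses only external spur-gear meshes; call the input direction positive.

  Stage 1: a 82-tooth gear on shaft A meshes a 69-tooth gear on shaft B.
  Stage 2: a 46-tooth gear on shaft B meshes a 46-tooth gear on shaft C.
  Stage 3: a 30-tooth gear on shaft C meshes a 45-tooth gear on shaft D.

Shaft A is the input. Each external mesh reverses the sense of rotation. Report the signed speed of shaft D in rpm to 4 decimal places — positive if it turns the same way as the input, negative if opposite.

Stage 1 [82T→69T]: ω = 3170.0000×82/69 = 3767.2464 rpm, dir flips to −; running = −3767.2464
Stage 2 [46T→46T]: ω = 3767.2464×46/46 = 3767.2464 rpm, dir flips to +; running = +3767.2464
Stage 3 [30T→45T]: ω = 3767.2464×30/45 = 2511.4976 rpm, dir flips to −; running = −2511.4976

-2511.4976 rpm (opposite to input, |ω| = 2511.4976 rpm)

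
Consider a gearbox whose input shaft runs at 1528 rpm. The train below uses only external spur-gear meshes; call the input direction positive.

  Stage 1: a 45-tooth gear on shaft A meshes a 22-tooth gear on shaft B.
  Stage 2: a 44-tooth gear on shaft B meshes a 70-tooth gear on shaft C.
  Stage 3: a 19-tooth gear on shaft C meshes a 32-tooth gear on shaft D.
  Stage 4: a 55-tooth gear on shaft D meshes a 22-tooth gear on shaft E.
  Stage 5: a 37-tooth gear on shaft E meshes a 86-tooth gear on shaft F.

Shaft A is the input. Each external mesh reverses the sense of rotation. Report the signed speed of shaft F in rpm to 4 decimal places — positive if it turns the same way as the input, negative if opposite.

Stage 1 [45T→22T]: ω = 1528.0000×45/22 = 3125.4545 rpm, dir flips to −; running = −3125.4545
Stage 2 [44T→70T]: ω = 3125.4545×44/70 = 1964.5714 rpm, dir flips to +; running = +1964.5714
Stage 3 [19T→32T]: ω = 1964.5714×19/32 = 1166.4643 rpm, dir flips to −; running = −1166.4643
Stage 4 [55T→22T]: ω = 1166.4643×55/22 = 2916.1607 rpm, dir flips to +; running = +2916.1607
Stage 5 [37T→86T]: ω = 2916.1607×37/86 = 1254.6273 rpm, dir flips to −; running = −1254.6273

-1254.6273 rpm (opposite to input, |ω| = 1254.6273 rpm)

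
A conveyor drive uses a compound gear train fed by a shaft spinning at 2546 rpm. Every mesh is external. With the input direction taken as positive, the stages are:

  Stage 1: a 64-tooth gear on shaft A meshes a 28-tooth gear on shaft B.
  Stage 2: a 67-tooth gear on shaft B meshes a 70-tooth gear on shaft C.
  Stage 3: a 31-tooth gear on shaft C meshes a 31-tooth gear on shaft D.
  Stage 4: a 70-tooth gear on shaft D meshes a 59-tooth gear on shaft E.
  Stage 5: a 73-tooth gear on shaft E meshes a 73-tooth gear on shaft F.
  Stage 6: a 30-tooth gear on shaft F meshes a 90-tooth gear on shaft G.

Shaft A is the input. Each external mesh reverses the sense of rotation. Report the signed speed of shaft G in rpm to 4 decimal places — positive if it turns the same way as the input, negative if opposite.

+2202.8345 rpm (same as input, |ω| = 2202.8345 rpm)

Stage 1 [64T→28T]: ω = 2546.0000×64/28 = 5819.4286 rpm, dir flips to −; running = −5819.4286
Stage 2 [67T→70T]: ω = 5819.4286×67/70 = 5570.0245 rpm, dir flips to +; running = +5570.0245
Stage 3 [31T→31T]: ω = 5570.0245×31/31 = 5570.0245 rpm, dir flips to −; running = −5570.0245
Stage 4 [70T→59T]: ω = 5570.0245×70/59 = 6608.5036 rpm, dir flips to +; running = +6608.5036
Stage 5 [73T→73T]: ω = 6608.5036×73/73 = 6608.5036 rpm, dir flips to −; running = −6608.5036
Stage 6 [30T→90T]: ω = 6608.5036×30/90 = 2202.8345 rpm, dir flips to +; running = +2202.8345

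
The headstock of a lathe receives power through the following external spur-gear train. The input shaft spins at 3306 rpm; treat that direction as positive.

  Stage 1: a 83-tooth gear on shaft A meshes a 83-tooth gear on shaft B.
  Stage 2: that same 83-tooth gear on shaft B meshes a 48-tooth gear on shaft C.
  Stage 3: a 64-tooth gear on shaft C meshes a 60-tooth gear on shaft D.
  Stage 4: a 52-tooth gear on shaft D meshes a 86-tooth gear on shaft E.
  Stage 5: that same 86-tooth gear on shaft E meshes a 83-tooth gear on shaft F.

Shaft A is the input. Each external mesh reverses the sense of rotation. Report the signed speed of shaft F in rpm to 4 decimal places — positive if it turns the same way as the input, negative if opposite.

Stage 1 [83T→83T]: ω = 3306.0000×83/83 = 3306.0000 rpm, dir flips to −; running = −3306.0000
Stage 2 [83T→48T]: ω = 3306.0000×83/48 = 5716.6250 rpm, dir flips to +; running = +5716.6250
Stage 3 [64T→60T]: ω = 5716.6250×64/60 = 6097.7333 rpm, dir flips to −; running = −6097.7333
Stage 4 [52T→86T]: ω = 6097.7333×52/86 = 3687.0016 rpm, dir flips to +; running = +3687.0016
Stage 5 [86T→83T]: ω = 3687.0016×86/83 = 3820.2667 rpm, dir flips to −; running = −3820.2667

-3820.2667 rpm (opposite to input, |ω| = 3820.2667 rpm)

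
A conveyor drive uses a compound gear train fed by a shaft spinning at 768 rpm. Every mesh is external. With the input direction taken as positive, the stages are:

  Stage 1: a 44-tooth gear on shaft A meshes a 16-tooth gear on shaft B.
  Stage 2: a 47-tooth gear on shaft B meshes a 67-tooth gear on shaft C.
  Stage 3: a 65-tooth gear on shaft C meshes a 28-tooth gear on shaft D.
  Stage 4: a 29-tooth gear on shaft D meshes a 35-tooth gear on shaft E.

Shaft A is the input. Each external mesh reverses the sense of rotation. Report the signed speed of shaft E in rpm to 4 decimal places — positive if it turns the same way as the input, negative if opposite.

+2849.7204 rpm (same as input, |ω| = 2849.7204 rpm)

Stage 1 [44T→16T]: ω = 768.0000×44/16 = 2112.0000 rpm, dir flips to −; running = −2112.0000
Stage 2 [47T→67T]: ω = 2112.0000×47/67 = 1481.5522 rpm, dir flips to +; running = +1481.5522
Stage 3 [65T→28T]: ω = 1481.5522×65/28 = 3439.3177 rpm, dir flips to −; running = −3439.3177
Stage 4 [29T→35T]: ω = 3439.3177×29/35 = 2849.7204 rpm, dir flips to +; running = +2849.7204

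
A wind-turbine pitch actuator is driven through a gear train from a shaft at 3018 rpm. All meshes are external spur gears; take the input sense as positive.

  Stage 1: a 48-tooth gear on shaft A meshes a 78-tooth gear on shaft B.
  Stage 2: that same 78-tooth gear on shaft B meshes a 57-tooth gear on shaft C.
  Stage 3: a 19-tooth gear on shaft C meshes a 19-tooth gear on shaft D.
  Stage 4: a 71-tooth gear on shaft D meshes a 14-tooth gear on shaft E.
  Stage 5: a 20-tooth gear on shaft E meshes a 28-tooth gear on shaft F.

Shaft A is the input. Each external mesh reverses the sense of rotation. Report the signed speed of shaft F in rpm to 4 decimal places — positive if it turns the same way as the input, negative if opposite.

-9206.3588 rpm (opposite to input, |ω| = 9206.3588 rpm)

Stage 1 [48T→78T]: ω = 3018.0000×48/78 = 1857.2308 rpm, dir flips to −; running = −1857.2308
Stage 2 [78T→57T]: ω = 1857.2308×78/57 = 2541.4737 rpm, dir flips to +; running = +2541.4737
Stage 3 [19T→19T]: ω = 2541.4737×19/19 = 2541.4737 rpm, dir flips to −; running = −2541.4737
Stage 4 [71T→14T]: ω = 2541.4737×71/14 = 12888.9023 rpm, dir flips to +; running = +12888.9023
Stage 5 [20T→28T]: ω = 12888.9023×20/28 = 9206.3588 rpm, dir flips to −; running = −9206.3588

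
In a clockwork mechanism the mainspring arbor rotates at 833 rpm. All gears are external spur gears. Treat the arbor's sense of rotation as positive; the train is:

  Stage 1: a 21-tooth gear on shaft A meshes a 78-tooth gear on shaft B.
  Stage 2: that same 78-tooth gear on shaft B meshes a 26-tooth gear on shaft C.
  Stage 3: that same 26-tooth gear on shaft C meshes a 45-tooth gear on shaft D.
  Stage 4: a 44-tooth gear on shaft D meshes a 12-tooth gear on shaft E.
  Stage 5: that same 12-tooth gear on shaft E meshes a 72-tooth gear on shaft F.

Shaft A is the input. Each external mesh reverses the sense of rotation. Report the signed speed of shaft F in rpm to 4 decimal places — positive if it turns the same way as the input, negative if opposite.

-237.5593 rpm (opposite to input, |ω| = 237.5593 rpm)

Stage 1 [21T→78T]: ω = 833.0000×21/78 = 224.2692 rpm, dir flips to −; running = −224.2692
Stage 2 [78T→26T]: ω = 224.2692×78/26 = 672.8077 rpm, dir flips to +; running = +672.8077
Stage 3 [26T→45T]: ω = 672.8077×26/45 = 388.7333 rpm, dir flips to −; running = −388.7333
Stage 4 [44T→12T]: ω = 388.7333×44/12 = 1425.3556 rpm, dir flips to +; running = +1425.3556
Stage 5 [12T→72T]: ω = 1425.3556×12/72 = 237.5593 rpm, dir flips to −; running = −237.5593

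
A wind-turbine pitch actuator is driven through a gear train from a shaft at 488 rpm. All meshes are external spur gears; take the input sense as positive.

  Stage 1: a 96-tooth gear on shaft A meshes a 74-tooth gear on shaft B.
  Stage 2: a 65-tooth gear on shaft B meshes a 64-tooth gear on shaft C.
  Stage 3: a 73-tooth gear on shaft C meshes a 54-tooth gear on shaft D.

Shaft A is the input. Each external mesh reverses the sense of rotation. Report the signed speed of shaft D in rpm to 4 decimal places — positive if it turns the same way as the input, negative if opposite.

Stage 1 [96T→74T]: ω = 488.0000×96/74 = 633.0811 rpm, dir flips to −; running = −633.0811
Stage 2 [65T→64T]: ω = 633.0811×65/64 = 642.9730 rpm, dir flips to +; running = +642.9730
Stage 3 [73T→54T]: ω = 642.9730×73/54 = 869.2042 rpm, dir flips to −; running = −869.2042

-869.2042 rpm (opposite to input, |ω| = 869.2042 rpm)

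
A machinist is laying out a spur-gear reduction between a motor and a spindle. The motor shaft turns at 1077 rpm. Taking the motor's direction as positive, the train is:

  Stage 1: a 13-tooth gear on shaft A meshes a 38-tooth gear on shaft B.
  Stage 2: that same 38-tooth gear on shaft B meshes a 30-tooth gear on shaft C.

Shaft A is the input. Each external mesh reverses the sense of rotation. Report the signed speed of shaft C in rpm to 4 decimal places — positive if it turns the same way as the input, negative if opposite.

Stage 1 [13T→38T]: ω = 1077.0000×13/38 = 368.4474 rpm, dir flips to −; running = −368.4474
Stage 2 [38T→30T]: ω = 368.4474×38/30 = 466.7000 rpm, dir flips to +; running = +466.7000

+466.7000 rpm (same as input, |ω| = 466.7000 rpm)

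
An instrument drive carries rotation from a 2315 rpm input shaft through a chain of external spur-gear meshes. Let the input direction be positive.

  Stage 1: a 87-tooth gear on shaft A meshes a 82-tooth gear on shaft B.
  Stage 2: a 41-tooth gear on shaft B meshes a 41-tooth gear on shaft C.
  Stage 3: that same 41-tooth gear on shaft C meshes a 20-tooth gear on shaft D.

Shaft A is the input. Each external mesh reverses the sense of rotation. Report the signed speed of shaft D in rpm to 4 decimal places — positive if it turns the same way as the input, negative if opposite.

-5035.1250 rpm (opposite to input, |ω| = 5035.1250 rpm)

Stage 1 [87T→82T]: ω = 2315.0000×87/82 = 2456.1585 rpm, dir flips to −; running = −2456.1585
Stage 2 [41T→41T]: ω = 2456.1585×41/41 = 2456.1585 rpm, dir flips to +; running = +2456.1585
Stage 3 [41T→20T]: ω = 2456.1585×41/20 = 5035.1250 rpm, dir flips to −; running = −5035.1250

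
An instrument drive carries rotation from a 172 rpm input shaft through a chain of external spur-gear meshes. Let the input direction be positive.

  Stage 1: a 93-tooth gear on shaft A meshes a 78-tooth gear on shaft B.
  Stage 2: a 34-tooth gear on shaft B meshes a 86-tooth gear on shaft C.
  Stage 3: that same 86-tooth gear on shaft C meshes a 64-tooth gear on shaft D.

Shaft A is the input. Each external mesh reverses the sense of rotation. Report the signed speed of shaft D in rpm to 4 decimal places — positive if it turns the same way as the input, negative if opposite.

Stage 1 [93T→78T]: ω = 172.0000×93/78 = 205.0769 rpm, dir flips to −; running = −205.0769
Stage 2 [34T→86T]: ω = 205.0769×34/86 = 81.0769 rpm, dir flips to +; running = +81.0769
Stage 3 [86T→64T]: ω = 81.0769×86/64 = 108.9471 rpm, dir flips to −; running = −108.9471

-108.9471 rpm (opposite to input, |ω| = 108.9471 rpm)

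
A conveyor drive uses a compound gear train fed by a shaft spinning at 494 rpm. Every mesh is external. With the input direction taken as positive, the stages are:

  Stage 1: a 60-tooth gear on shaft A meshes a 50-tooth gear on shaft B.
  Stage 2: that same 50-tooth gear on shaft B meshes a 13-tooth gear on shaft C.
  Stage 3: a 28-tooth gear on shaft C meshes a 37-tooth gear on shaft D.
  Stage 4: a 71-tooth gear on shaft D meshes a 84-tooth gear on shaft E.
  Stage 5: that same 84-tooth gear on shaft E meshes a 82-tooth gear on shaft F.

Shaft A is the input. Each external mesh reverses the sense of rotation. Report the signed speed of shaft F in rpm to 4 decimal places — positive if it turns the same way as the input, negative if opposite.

Stage 1 [60T→50T]: ω = 494.0000×60/50 = 592.8000 rpm, dir flips to −; running = −592.8000
Stage 2 [50T→13T]: ω = 592.8000×50/13 = 2280.0000 rpm, dir flips to +; running = +2280.0000
Stage 3 [28T→37T]: ω = 2280.0000×28/37 = 1725.4054 rpm, dir flips to −; running = −1725.4054
Stage 4 [71T→84T]: ω = 1725.4054×71/84 = 1458.3784 rpm, dir flips to +; running = +1458.3784
Stage 5 [84T→82T]: ω = 1458.3784×84/82 = 1493.9486 rpm, dir flips to −; running = −1493.9486

-1493.9486 rpm (opposite to input, |ω| = 1493.9486 rpm)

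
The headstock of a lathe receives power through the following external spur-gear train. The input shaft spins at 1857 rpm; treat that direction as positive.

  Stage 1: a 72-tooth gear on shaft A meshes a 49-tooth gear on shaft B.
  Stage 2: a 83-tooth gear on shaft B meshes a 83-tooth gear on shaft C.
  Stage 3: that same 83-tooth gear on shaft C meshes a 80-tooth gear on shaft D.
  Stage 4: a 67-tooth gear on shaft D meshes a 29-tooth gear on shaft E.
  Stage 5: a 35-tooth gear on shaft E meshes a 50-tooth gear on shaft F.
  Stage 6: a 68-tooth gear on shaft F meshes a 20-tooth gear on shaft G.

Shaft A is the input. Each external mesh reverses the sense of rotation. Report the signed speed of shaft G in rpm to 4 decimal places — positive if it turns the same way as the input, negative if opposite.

Stage 1 [72T→49T]: ω = 1857.0000×72/49 = 2728.6531 rpm, dir flips to −; running = −2728.6531
Stage 2 [83T→83T]: ω = 2728.6531×83/83 = 2728.6531 rpm, dir flips to +; running = +2728.6531
Stage 3 [83T→80T]: ω = 2728.6531×83/80 = 2830.9776 rpm, dir flips to −; running = −2830.9776
Stage 4 [67T→29T]: ω = 2830.9776×67/29 = 6540.5343 rpm, dir flips to +; running = +6540.5343
Stage 5 [35T→50T]: ω = 6540.5343×35/50 = 4578.3740 rpm, dir flips to −; running = −4578.3740
Stage 6 [68T→20T]: ω = 4578.3740×68/20 = 15566.4717 rpm, dir flips to +; running = +15566.4717

+15566.4717 rpm (same as input, |ω| = 15566.4717 rpm)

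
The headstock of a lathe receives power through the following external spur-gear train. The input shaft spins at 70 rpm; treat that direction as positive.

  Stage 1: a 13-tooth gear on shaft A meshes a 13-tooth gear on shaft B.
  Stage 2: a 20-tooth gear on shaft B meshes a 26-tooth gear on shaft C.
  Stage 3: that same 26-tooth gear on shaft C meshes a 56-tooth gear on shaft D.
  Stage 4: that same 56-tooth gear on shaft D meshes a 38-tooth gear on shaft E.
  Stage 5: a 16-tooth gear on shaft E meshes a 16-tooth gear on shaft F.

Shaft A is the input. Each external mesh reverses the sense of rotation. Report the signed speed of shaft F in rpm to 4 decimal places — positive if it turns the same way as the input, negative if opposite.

Stage 1 [13T→13T]: ω = 70.0000×13/13 = 70.0000 rpm, dir flips to −; running = −70.0000
Stage 2 [20T→26T]: ω = 70.0000×20/26 = 53.8462 rpm, dir flips to +; running = +53.8462
Stage 3 [26T→56T]: ω = 53.8462×26/56 = 25.0000 rpm, dir flips to −; running = −25.0000
Stage 4 [56T→38T]: ω = 25.0000×56/38 = 36.8421 rpm, dir flips to +; running = +36.8421
Stage 5 [16T→16T]: ω = 36.8421×16/16 = 36.8421 rpm, dir flips to −; running = −36.8421

-36.8421 rpm (opposite to input, |ω| = 36.8421 rpm)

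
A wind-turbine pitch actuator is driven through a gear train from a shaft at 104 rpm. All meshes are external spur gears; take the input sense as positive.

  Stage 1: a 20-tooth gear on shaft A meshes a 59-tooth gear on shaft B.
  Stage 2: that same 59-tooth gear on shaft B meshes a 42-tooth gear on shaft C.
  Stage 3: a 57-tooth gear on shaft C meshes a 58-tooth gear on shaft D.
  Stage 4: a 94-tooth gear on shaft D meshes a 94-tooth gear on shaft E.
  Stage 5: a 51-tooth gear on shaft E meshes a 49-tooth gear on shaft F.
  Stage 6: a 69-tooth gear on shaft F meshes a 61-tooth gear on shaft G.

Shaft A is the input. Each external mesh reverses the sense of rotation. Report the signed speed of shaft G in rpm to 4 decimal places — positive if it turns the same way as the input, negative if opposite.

Stage 1 [20T→59T]: ω = 104.0000×20/59 = 35.2542 rpm, dir flips to −; running = −35.2542
Stage 2 [59T→42T]: ω = 35.2542×59/42 = 49.5238 rpm, dir flips to +; running = +49.5238
Stage 3 [57T→58T]: ω = 49.5238×57/58 = 48.6700 rpm, dir flips to −; running = −48.6700
Stage 4 [94T→94T]: ω = 48.6700×94/94 = 48.6700 rpm, dir flips to +; running = +48.6700
Stage 5 [51T→49T]: ω = 48.6700×51/49 = 50.6565 rpm, dir flips to −; running = −50.6565
Stage 6 [69T→61T]: ω = 50.6565×69/61 = 57.3000 rpm, dir flips to +; running = +57.3000

+57.3000 rpm (same as input, |ω| = 57.3000 rpm)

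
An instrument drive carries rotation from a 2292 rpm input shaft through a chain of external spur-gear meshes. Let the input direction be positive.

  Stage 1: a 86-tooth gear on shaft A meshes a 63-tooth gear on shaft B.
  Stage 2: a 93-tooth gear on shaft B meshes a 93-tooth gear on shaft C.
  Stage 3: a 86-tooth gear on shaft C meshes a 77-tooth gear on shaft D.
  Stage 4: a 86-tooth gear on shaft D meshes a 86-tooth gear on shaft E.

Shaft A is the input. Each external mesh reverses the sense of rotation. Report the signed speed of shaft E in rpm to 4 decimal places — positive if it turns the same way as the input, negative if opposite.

Stage 1 [86T→63T]: ω = 2292.0000×86/63 = 3128.7619 rpm, dir flips to −; running = −3128.7619
Stage 2 [93T→93T]: ω = 3128.7619×93/93 = 3128.7619 rpm, dir flips to +; running = +3128.7619
Stage 3 [86T→77T]: ω = 3128.7619×86/77 = 3494.4613 rpm, dir flips to −; running = −3494.4613
Stage 4 [86T→86T]: ω = 3494.4613×86/86 = 3494.4613 rpm, dir flips to +; running = +3494.4613

+3494.4613 rpm (same as input, |ω| = 3494.4613 rpm)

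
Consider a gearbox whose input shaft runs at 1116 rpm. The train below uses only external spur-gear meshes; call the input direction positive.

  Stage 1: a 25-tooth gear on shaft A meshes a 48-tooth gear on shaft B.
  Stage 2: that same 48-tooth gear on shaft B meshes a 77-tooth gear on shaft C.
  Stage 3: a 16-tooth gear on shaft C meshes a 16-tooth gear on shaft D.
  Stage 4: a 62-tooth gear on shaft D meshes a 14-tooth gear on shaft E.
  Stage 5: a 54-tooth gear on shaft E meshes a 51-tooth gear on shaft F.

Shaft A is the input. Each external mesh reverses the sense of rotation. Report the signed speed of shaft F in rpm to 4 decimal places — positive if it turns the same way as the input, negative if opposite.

Stage 1 [25T→48T]: ω = 1116.0000×25/48 = 581.2500 rpm, dir flips to −; running = −581.2500
Stage 2 [48T→77T]: ω = 581.2500×48/77 = 362.3377 rpm, dir flips to +; running = +362.3377
Stage 3 [16T→16T]: ω = 362.3377×16/16 = 362.3377 rpm, dir flips to −; running = −362.3377
Stage 4 [62T→14T]: ω = 362.3377×62/14 = 1604.6382 rpm, dir flips to +; running = +1604.6382
Stage 5 [54T→51T]: ω = 1604.6382×54/51 = 1699.0287 rpm, dir flips to −; running = −1699.0287

-1699.0287 rpm (opposite to input, |ω| = 1699.0287 rpm)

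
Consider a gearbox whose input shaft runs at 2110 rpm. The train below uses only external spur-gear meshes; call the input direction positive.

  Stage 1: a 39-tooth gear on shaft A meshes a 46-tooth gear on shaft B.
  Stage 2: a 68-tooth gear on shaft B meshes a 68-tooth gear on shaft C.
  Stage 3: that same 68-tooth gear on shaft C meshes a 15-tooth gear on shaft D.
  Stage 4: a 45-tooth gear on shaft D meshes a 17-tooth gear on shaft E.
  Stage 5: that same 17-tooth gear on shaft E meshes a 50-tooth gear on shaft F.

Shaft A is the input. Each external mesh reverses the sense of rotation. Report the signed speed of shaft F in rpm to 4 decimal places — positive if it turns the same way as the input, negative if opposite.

Stage 1 [39T→46T]: ω = 2110.0000×39/46 = 1788.9130 rpm, dir flips to −; running = −1788.9130
Stage 2 [68T→68T]: ω = 1788.9130×68/68 = 1788.9130 rpm, dir flips to +; running = +1788.9130
Stage 3 [68T→15T]: ω = 1788.9130×68/15 = 8109.7391 rpm, dir flips to −; running = −8109.7391
Stage 4 [45T→17T]: ω = 8109.7391×45/17 = 21466.9565 rpm, dir flips to +; running = +21466.9565
Stage 5 [17T→50T]: ω = 21466.9565×17/50 = 7298.7652 rpm, dir flips to −; running = −7298.7652

-7298.7652 rpm (opposite to input, |ω| = 7298.7652 rpm)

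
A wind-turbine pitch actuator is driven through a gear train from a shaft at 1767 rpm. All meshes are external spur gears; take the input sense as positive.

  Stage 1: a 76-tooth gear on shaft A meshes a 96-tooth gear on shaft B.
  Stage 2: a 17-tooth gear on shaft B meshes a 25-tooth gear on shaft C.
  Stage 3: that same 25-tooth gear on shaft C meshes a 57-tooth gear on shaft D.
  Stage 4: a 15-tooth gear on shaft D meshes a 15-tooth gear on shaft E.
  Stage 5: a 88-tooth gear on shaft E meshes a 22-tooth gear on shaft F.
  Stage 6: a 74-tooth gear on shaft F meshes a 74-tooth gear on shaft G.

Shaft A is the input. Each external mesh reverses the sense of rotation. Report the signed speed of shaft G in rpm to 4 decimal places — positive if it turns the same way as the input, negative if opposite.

+1668.8333 rpm (same as input, |ω| = 1668.8333 rpm)

Stage 1 [76T→96T]: ω = 1767.0000×76/96 = 1398.8750 rpm, dir flips to −; running = −1398.8750
Stage 2 [17T→25T]: ω = 1398.8750×17/25 = 951.2350 rpm, dir flips to +; running = +951.2350
Stage 3 [25T→57T]: ω = 951.2350×25/57 = 417.2083 rpm, dir flips to −; running = −417.2083
Stage 4 [15T→15T]: ω = 417.2083×15/15 = 417.2083 rpm, dir flips to +; running = +417.2083
Stage 5 [88T→22T]: ω = 417.2083×88/22 = 1668.8333 rpm, dir flips to −; running = −1668.8333
Stage 6 [74T→74T]: ω = 1668.8333×74/74 = 1668.8333 rpm, dir flips to +; running = +1668.8333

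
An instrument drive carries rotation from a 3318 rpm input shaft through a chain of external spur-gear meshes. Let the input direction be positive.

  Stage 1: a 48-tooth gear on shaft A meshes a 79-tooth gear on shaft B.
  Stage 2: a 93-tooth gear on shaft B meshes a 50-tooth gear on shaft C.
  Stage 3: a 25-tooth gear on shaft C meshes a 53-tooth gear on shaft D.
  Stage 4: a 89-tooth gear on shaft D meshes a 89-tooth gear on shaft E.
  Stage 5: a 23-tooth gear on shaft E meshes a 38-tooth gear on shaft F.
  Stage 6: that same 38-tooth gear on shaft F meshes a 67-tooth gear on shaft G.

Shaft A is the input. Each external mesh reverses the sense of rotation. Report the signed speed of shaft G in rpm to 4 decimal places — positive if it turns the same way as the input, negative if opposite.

Stage 1 [48T→79T]: ω = 3318.0000×48/79 = 2016.0000 rpm, dir flips to −; running = −2016.0000
Stage 2 [93T→50T]: ω = 2016.0000×93/50 = 3749.7600 rpm, dir flips to +; running = +3749.7600
Stage 3 [25T→53T]: ω = 3749.7600×25/53 = 1768.7547 rpm, dir flips to −; running = −1768.7547
Stage 4 [89T→89T]: ω = 1768.7547×89/89 = 1768.7547 rpm, dir flips to +; running = +1768.7547
Stage 5 [23T→38T]: ω = 1768.7547×23/38 = 1070.5621 rpm, dir flips to −; running = −1070.5621
Stage 6 [38T→67T]: ω = 1070.5621×38/67 = 607.1845 rpm, dir flips to +; running = +607.1845

+607.1845 rpm (same as input, |ω| = 607.1845 rpm)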